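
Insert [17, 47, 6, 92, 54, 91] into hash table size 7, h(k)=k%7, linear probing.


Insert 17: h=3 -> slot 3
Insert 47: h=5 -> slot 5
Insert 6: h=6 -> slot 6
Insert 92: h=1 -> slot 1
Insert 54: h=5, 2 probes -> slot 0
Insert 91: h=0, 2 probes -> slot 2

Table: [54, 92, 91, 17, None, 47, 6]


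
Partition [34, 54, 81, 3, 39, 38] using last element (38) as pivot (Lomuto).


Pivot: 38
  34 <= 38: advance i (no swap)
  3 <= 38: swap -> [34, 3, 81, 54, 39, 38]
Place pivot at 2: [34, 3, 38, 54, 39, 81]

Partitioned: [34, 3, 38, 54, 39, 81]


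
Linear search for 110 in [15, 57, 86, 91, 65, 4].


i=0: 15!=110
i=1: 57!=110
i=2: 86!=110
i=3: 91!=110
i=4: 65!=110
i=5: 4!=110

Not found, 6 comps


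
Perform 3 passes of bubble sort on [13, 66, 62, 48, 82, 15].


Initial: [13, 66, 62, 48, 82, 15]
Pass 1: [13, 62, 48, 66, 15, 82] (3 swaps)
Pass 2: [13, 48, 62, 15, 66, 82] (2 swaps)
Pass 3: [13, 48, 15, 62, 66, 82] (1 swaps)

After 3 passes: [13, 48, 15, 62, 66, 82]


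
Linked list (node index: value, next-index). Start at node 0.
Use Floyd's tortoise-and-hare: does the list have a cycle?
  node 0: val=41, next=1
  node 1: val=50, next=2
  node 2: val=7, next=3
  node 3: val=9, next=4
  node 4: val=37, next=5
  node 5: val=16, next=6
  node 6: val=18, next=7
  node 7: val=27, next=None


Floyd's tortoise (slow, +1) and hare (fast, +2):
  init: slow=0, fast=0
  step 1: slow=1, fast=2
  step 2: slow=2, fast=4
  step 3: slow=3, fast=6
  step 4: fast 6->7->None, no cycle

Cycle: no


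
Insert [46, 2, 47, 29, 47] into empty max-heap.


Insert 46: [46]
Insert 2: [46, 2]
Insert 47: [47, 2, 46]
Insert 29: [47, 29, 46, 2]
Insert 47: [47, 47, 46, 2, 29]

Final heap: [47, 47, 46, 2, 29]


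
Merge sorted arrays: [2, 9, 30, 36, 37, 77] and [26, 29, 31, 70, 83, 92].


Take 2 from A
Take 9 from A
Take 26 from B
Take 29 from B
Take 30 from A
Take 31 from B
Take 36 from A
Take 37 from A
Take 70 from B
Take 77 from A

Merged: [2, 9, 26, 29, 30, 31, 36, 37, 70, 77, 83, 92]


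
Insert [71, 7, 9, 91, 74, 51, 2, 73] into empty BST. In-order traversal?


Insert 71: root
Insert 7: L from 71
Insert 9: L from 71 -> R from 7
Insert 91: R from 71
Insert 74: R from 71 -> L from 91
Insert 51: L from 71 -> R from 7 -> R from 9
Insert 2: L from 71 -> L from 7
Insert 73: R from 71 -> L from 91 -> L from 74

In-order: [2, 7, 9, 51, 71, 73, 74, 91]


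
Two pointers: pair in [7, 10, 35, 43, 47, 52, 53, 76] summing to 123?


lo=0(7)+hi=7(76)=83
lo=1(10)+hi=7(76)=86
lo=2(35)+hi=7(76)=111
lo=3(43)+hi=7(76)=119
lo=4(47)+hi=7(76)=123

Yes: 47+76=123


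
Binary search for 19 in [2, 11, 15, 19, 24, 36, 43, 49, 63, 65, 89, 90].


Step 1: lo=0, hi=11, mid=5, val=36
Step 2: lo=0, hi=4, mid=2, val=15
Step 3: lo=3, hi=4, mid=3, val=19

Found at index 3


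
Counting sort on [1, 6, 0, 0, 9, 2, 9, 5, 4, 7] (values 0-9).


Input: [1, 6, 0, 0, 9, 2, 9, 5, 4, 7]
Counts: [2, 1, 1, 0, 1, 1, 1, 1, 0, 2]

Sorted: [0, 0, 1, 2, 4, 5, 6, 7, 9, 9]


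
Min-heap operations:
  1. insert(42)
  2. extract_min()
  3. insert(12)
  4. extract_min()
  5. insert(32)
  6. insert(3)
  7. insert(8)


insert(42) -> [42]
extract_min()->42, []
insert(12) -> [12]
extract_min()->12, []
insert(32) -> [32]
insert(3) -> [3, 32]
insert(8) -> [3, 32, 8]

Final heap: [3, 32, 8]


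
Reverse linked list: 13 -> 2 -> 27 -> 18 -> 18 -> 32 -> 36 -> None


Step 1: curr=13, set curr.next=prev(None) | reversed so far: 13
Step 2: curr=2, set curr.next=prev(13) | reversed so far: 2 -> 13
Step 3: curr=27, set curr.next=prev(2) | reversed so far: 27 -> 2 -> 13
Step 4: curr=18, set curr.next=prev(27) | reversed so far: 18 -> 27 -> 2 -> 13
Step 5: curr=18, set curr.next=prev(18) | reversed so far: 18 -> 18 -> 27 -> 2 -> 13
Step 6: curr=32, set curr.next=prev(18) | reversed so far: 32 -> 18 -> 18 -> 27 -> 2 -> 13
Step 7: curr=36, set curr.next=prev(32) | reversed so far: 36 -> 32 -> 18 -> 18 -> 27 -> 2 -> 13

36 -> 32 -> 18 -> 18 -> 27 -> 2 -> 13 -> None


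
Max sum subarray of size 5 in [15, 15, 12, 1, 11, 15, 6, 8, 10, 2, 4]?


[0:5]: 54
[1:6]: 54
[2:7]: 45
[3:8]: 41
[4:9]: 50
[5:10]: 41
[6:11]: 30

Max: 54 at [0:5]


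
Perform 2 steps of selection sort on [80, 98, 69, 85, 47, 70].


Initial: [80, 98, 69, 85, 47, 70]
Step 1: min=47 at 4
  Swap: [47, 98, 69, 85, 80, 70]
Step 2: min=69 at 2
  Swap: [47, 69, 98, 85, 80, 70]

After 2 steps: [47, 69, 98, 85, 80, 70]


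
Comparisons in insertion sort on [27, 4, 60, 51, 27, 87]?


Algorithm: insertion sort
Input: [27, 4, 60, 51, 27, 87]
Sorted: [4, 27, 27, 51, 60, 87]

8


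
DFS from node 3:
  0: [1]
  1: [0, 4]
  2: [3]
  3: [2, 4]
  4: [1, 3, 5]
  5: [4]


Visit 3, push [4, 2]
Visit 2, push []
Visit 4, push [5, 1]
Visit 1, push [0]
Visit 0, push []
Visit 5, push []

DFS order: [3, 2, 4, 1, 0, 5]


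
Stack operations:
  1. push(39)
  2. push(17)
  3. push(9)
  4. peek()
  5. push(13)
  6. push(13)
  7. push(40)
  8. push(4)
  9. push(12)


push(39) -> [39]
push(17) -> [39, 17]
push(9) -> [39, 17, 9]
peek()->9
push(13) -> [39, 17, 9, 13]
push(13) -> [39, 17, 9, 13, 13]
push(40) -> [39, 17, 9, 13, 13, 40]
push(4) -> [39, 17, 9, 13, 13, 40, 4]
push(12) -> [39, 17, 9, 13, 13, 40, 4, 12]

Final stack: [39, 17, 9, 13, 13, 40, 4, 12]


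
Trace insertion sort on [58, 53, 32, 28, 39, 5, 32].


Initial: [58, 53, 32, 28, 39, 5, 32]
Insert 53: [53, 58, 32, 28, 39, 5, 32]
Insert 32: [32, 53, 58, 28, 39, 5, 32]
Insert 28: [28, 32, 53, 58, 39, 5, 32]
Insert 39: [28, 32, 39, 53, 58, 5, 32]
Insert 5: [5, 28, 32, 39, 53, 58, 32]
Insert 32: [5, 28, 32, 32, 39, 53, 58]

Sorted: [5, 28, 32, 32, 39, 53, 58]


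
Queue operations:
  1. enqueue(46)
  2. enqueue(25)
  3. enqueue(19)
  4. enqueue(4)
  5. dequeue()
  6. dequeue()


enqueue(46) -> [46]
enqueue(25) -> [46, 25]
enqueue(19) -> [46, 25, 19]
enqueue(4) -> [46, 25, 19, 4]
dequeue()->46, [25, 19, 4]
dequeue()->25, [19, 4]

Final queue: [19, 4]


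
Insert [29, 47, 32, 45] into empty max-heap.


Insert 29: [29]
Insert 47: [47, 29]
Insert 32: [47, 29, 32]
Insert 45: [47, 45, 32, 29]

Final heap: [47, 45, 32, 29]


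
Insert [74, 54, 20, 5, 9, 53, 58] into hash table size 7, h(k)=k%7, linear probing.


Insert 74: h=4 -> slot 4
Insert 54: h=5 -> slot 5
Insert 20: h=6 -> slot 6
Insert 5: h=5, 2 probes -> slot 0
Insert 9: h=2 -> slot 2
Insert 53: h=4, 4 probes -> slot 1
Insert 58: h=2, 1 probes -> slot 3

Table: [5, 53, 9, 58, 74, 54, 20]


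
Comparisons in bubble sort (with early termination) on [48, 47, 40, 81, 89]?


Algorithm: bubble sort (with early termination)
Input: [48, 47, 40, 81, 89]
Sorted: [40, 47, 48, 81, 89]

9


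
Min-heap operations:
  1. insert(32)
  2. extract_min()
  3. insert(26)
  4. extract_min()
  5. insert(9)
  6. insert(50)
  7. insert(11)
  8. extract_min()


insert(32) -> [32]
extract_min()->32, []
insert(26) -> [26]
extract_min()->26, []
insert(9) -> [9]
insert(50) -> [9, 50]
insert(11) -> [9, 50, 11]
extract_min()->9, [11, 50]

Final heap: [11, 50]


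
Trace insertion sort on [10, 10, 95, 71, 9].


Initial: [10, 10, 95, 71, 9]
Insert 10: [10, 10, 95, 71, 9]
Insert 95: [10, 10, 95, 71, 9]
Insert 71: [10, 10, 71, 95, 9]
Insert 9: [9, 10, 10, 71, 95]

Sorted: [9, 10, 10, 71, 95]


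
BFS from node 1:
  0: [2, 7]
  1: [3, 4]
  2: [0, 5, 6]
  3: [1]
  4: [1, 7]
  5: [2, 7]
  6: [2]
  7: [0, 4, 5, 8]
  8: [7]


Visit 1, enqueue [3, 4]
Visit 3, enqueue []
Visit 4, enqueue [7]
Visit 7, enqueue [0, 5, 8]
Visit 0, enqueue [2]
Visit 5, enqueue []
Visit 8, enqueue []
Visit 2, enqueue [6]
Visit 6, enqueue []

BFS order: [1, 3, 4, 7, 0, 5, 8, 2, 6]


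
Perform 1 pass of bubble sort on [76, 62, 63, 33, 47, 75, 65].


Initial: [76, 62, 63, 33, 47, 75, 65]
Pass 1: [62, 63, 33, 47, 75, 65, 76] (6 swaps)

After 1 pass: [62, 63, 33, 47, 75, 65, 76]


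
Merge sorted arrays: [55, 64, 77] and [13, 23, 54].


Take 13 from B
Take 23 from B
Take 54 from B

Merged: [13, 23, 54, 55, 64, 77]


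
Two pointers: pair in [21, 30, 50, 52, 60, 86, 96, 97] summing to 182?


lo=0(21)+hi=7(97)=118
lo=1(30)+hi=7(97)=127
lo=2(50)+hi=7(97)=147
lo=3(52)+hi=7(97)=149
lo=4(60)+hi=7(97)=157
lo=5(86)+hi=7(97)=183
lo=5(86)+hi=6(96)=182

Yes: 86+96=182


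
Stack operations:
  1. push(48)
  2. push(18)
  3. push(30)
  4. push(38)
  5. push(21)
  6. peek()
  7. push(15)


push(48) -> [48]
push(18) -> [48, 18]
push(30) -> [48, 18, 30]
push(38) -> [48, 18, 30, 38]
push(21) -> [48, 18, 30, 38, 21]
peek()->21
push(15) -> [48, 18, 30, 38, 21, 15]

Final stack: [48, 18, 30, 38, 21, 15]


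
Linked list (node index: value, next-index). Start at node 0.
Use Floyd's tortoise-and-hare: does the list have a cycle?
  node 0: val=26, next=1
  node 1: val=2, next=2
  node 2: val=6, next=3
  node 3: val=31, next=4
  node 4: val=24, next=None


Floyd's tortoise (slow, +1) and hare (fast, +2):
  init: slow=0, fast=0
  step 1: slow=1, fast=2
  step 2: slow=2, fast=4
  step 3: fast -> None, no cycle

Cycle: no


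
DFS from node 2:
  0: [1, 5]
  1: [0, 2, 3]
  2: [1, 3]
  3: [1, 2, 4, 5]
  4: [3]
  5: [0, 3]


Visit 2, push [3, 1]
Visit 1, push [3, 0]
Visit 0, push [5]
Visit 5, push [3]
Visit 3, push [4]
Visit 4, push []

DFS order: [2, 1, 0, 5, 3, 4]


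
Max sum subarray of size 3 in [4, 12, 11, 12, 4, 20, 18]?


[0:3]: 27
[1:4]: 35
[2:5]: 27
[3:6]: 36
[4:7]: 42

Max: 42 at [4:7]


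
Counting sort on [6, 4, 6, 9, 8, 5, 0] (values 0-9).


Input: [6, 4, 6, 9, 8, 5, 0]
Counts: [1, 0, 0, 0, 1, 1, 2, 0, 1, 1]

Sorted: [0, 4, 5, 6, 6, 8, 9]


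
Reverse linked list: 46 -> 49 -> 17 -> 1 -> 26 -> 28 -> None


Step 1: curr=46, set curr.next=prev(None) | reversed so far: 46
Step 2: curr=49, set curr.next=prev(46) | reversed so far: 49 -> 46
Step 3: curr=17, set curr.next=prev(49) | reversed so far: 17 -> 49 -> 46
Step 4: curr=1, set curr.next=prev(17) | reversed so far: 1 -> 17 -> 49 -> 46
Step 5: curr=26, set curr.next=prev(1) | reversed so far: 26 -> 1 -> 17 -> 49 -> 46
Step 6: curr=28, set curr.next=prev(26) | reversed so far: 28 -> 26 -> 1 -> 17 -> 49 -> 46

28 -> 26 -> 1 -> 17 -> 49 -> 46 -> None


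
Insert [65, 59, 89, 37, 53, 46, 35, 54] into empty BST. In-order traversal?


Insert 65: root
Insert 59: L from 65
Insert 89: R from 65
Insert 37: L from 65 -> L from 59
Insert 53: L from 65 -> L from 59 -> R from 37
Insert 46: L from 65 -> L from 59 -> R from 37 -> L from 53
Insert 35: L from 65 -> L from 59 -> L from 37
Insert 54: L from 65 -> L from 59 -> R from 37 -> R from 53

In-order: [35, 37, 46, 53, 54, 59, 65, 89]


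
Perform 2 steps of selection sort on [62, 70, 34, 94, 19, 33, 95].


Initial: [62, 70, 34, 94, 19, 33, 95]
Step 1: min=19 at 4
  Swap: [19, 70, 34, 94, 62, 33, 95]
Step 2: min=33 at 5
  Swap: [19, 33, 34, 94, 62, 70, 95]

After 2 steps: [19, 33, 34, 94, 62, 70, 95]


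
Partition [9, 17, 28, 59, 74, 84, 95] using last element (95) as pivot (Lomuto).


Pivot: 95
  9 <= 95: advance i (no swap)
  17 <= 95: advance i (no swap)
  28 <= 95: advance i (no swap)
  59 <= 95: advance i (no swap)
  74 <= 95: advance i (no swap)
  84 <= 95: advance i (no swap)
Place pivot at 6: [9, 17, 28, 59, 74, 84, 95]

Partitioned: [9, 17, 28, 59, 74, 84, 95]


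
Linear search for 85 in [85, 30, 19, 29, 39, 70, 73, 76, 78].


i=0: 85==85 found!

Found at 0, 1 comps


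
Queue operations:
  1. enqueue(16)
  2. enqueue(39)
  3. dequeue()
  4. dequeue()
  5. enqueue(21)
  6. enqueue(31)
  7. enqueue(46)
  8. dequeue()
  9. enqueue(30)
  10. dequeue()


enqueue(16) -> [16]
enqueue(39) -> [16, 39]
dequeue()->16, [39]
dequeue()->39, []
enqueue(21) -> [21]
enqueue(31) -> [21, 31]
enqueue(46) -> [21, 31, 46]
dequeue()->21, [31, 46]
enqueue(30) -> [31, 46, 30]
dequeue()->31, [46, 30]

Final queue: [46, 30]


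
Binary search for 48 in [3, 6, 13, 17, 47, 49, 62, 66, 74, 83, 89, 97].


Step 1: lo=0, hi=11, mid=5, val=49
Step 2: lo=0, hi=4, mid=2, val=13
Step 3: lo=3, hi=4, mid=3, val=17
Step 4: lo=4, hi=4, mid=4, val=47

Not found


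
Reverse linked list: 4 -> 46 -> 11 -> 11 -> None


Step 1: curr=4, set curr.next=prev(None) | reversed so far: 4
Step 2: curr=46, set curr.next=prev(4) | reversed so far: 46 -> 4
Step 3: curr=11, set curr.next=prev(46) | reversed so far: 11 -> 46 -> 4
Step 4: curr=11, set curr.next=prev(11) | reversed so far: 11 -> 11 -> 46 -> 4

11 -> 11 -> 46 -> 4 -> None


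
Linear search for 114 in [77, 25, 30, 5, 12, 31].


i=0: 77!=114
i=1: 25!=114
i=2: 30!=114
i=3: 5!=114
i=4: 12!=114
i=5: 31!=114

Not found, 6 comps


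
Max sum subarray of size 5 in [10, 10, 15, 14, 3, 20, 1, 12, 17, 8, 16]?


[0:5]: 52
[1:6]: 62
[2:7]: 53
[3:8]: 50
[4:9]: 53
[5:10]: 58
[6:11]: 54

Max: 62 at [1:6]


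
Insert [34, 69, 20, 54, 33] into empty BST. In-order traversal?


Insert 34: root
Insert 69: R from 34
Insert 20: L from 34
Insert 54: R from 34 -> L from 69
Insert 33: L from 34 -> R from 20

In-order: [20, 33, 34, 54, 69]


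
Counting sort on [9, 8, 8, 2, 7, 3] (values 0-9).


Input: [9, 8, 8, 2, 7, 3]
Counts: [0, 0, 1, 1, 0, 0, 0, 1, 2, 1]

Sorted: [2, 3, 7, 8, 8, 9]


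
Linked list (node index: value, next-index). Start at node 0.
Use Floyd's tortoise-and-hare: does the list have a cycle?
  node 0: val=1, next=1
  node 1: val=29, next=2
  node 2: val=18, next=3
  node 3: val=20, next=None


Floyd's tortoise (slow, +1) and hare (fast, +2):
  init: slow=0, fast=0
  step 1: slow=1, fast=2
  step 2: fast 2->3->None, no cycle

Cycle: no


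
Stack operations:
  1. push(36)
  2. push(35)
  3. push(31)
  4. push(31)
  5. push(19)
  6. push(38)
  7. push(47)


push(36) -> [36]
push(35) -> [36, 35]
push(31) -> [36, 35, 31]
push(31) -> [36, 35, 31, 31]
push(19) -> [36, 35, 31, 31, 19]
push(38) -> [36, 35, 31, 31, 19, 38]
push(47) -> [36, 35, 31, 31, 19, 38, 47]

Final stack: [36, 35, 31, 31, 19, 38, 47]


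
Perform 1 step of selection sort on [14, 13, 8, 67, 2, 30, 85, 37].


Initial: [14, 13, 8, 67, 2, 30, 85, 37]
Step 1: min=2 at 4
  Swap: [2, 13, 8, 67, 14, 30, 85, 37]

After 1 step: [2, 13, 8, 67, 14, 30, 85, 37]


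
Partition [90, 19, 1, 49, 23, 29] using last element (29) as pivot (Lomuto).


Pivot: 29
  19 <= 29: swap -> [19, 90, 1, 49, 23, 29]
  1 <= 29: swap -> [19, 1, 90, 49, 23, 29]
  23 <= 29: swap -> [19, 1, 23, 49, 90, 29]
Place pivot at 3: [19, 1, 23, 29, 90, 49]

Partitioned: [19, 1, 23, 29, 90, 49]


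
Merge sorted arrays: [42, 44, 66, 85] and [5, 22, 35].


Take 5 from B
Take 22 from B
Take 35 from B

Merged: [5, 22, 35, 42, 44, 66, 85]


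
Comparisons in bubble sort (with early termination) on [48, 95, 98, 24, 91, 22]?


Algorithm: bubble sort (with early termination)
Input: [48, 95, 98, 24, 91, 22]
Sorted: [22, 24, 48, 91, 95, 98]

15


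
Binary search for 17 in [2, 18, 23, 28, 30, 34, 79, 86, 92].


Step 1: lo=0, hi=8, mid=4, val=30
Step 2: lo=0, hi=3, mid=1, val=18
Step 3: lo=0, hi=0, mid=0, val=2

Not found


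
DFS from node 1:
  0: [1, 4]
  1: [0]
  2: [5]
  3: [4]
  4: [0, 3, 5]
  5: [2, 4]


Visit 1, push [0]
Visit 0, push [4]
Visit 4, push [5, 3]
Visit 3, push []
Visit 5, push [2]
Visit 2, push []

DFS order: [1, 0, 4, 3, 5, 2]


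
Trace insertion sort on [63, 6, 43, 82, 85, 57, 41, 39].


Initial: [63, 6, 43, 82, 85, 57, 41, 39]
Insert 6: [6, 63, 43, 82, 85, 57, 41, 39]
Insert 43: [6, 43, 63, 82, 85, 57, 41, 39]
Insert 82: [6, 43, 63, 82, 85, 57, 41, 39]
Insert 85: [6, 43, 63, 82, 85, 57, 41, 39]
Insert 57: [6, 43, 57, 63, 82, 85, 41, 39]
Insert 41: [6, 41, 43, 57, 63, 82, 85, 39]
Insert 39: [6, 39, 41, 43, 57, 63, 82, 85]

Sorted: [6, 39, 41, 43, 57, 63, 82, 85]


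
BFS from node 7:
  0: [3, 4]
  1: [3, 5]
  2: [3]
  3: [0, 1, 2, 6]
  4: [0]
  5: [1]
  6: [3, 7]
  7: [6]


Visit 7, enqueue [6]
Visit 6, enqueue [3]
Visit 3, enqueue [0, 1, 2]
Visit 0, enqueue [4]
Visit 1, enqueue [5]
Visit 2, enqueue []
Visit 4, enqueue []
Visit 5, enqueue []

BFS order: [7, 6, 3, 0, 1, 2, 4, 5]


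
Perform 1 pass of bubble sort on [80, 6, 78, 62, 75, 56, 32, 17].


Initial: [80, 6, 78, 62, 75, 56, 32, 17]
Pass 1: [6, 78, 62, 75, 56, 32, 17, 80] (7 swaps)

After 1 pass: [6, 78, 62, 75, 56, 32, 17, 80]


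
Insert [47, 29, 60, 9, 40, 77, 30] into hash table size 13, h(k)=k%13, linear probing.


Insert 47: h=8 -> slot 8
Insert 29: h=3 -> slot 3
Insert 60: h=8, 1 probes -> slot 9
Insert 9: h=9, 1 probes -> slot 10
Insert 40: h=1 -> slot 1
Insert 77: h=12 -> slot 12
Insert 30: h=4 -> slot 4

Table: [None, 40, None, 29, 30, None, None, None, 47, 60, 9, None, 77]


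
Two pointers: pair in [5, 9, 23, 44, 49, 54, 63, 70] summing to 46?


lo=0(5)+hi=7(70)=75
lo=0(5)+hi=6(63)=68
lo=0(5)+hi=5(54)=59
lo=0(5)+hi=4(49)=54
lo=0(5)+hi=3(44)=49
lo=0(5)+hi=2(23)=28
lo=1(9)+hi=2(23)=32

No pair found


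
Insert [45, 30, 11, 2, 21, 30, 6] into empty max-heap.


Insert 45: [45]
Insert 30: [45, 30]
Insert 11: [45, 30, 11]
Insert 2: [45, 30, 11, 2]
Insert 21: [45, 30, 11, 2, 21]
Insert 30: [45, 30, 30, 2, 21, 11]
Insert 6: [45, 30, 30, 2, 21, 11, 6]

Final heap: [45, 30, 30, 2, 21, 11, 6]


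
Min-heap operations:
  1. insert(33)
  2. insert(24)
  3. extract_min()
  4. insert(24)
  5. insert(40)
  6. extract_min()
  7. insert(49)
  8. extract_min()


insert(33) -> [33]
insert(24) -> [24, 33]
extract_min()->24, [33]
insert(24) -> [24, 33]
insert(40) -> [24, 33, 40]
extract_min()->24, [33, 40]
insert(49) -> [33, 40, 49]
extract_min()->33, [40, 49]

Final heap: [40, 49]


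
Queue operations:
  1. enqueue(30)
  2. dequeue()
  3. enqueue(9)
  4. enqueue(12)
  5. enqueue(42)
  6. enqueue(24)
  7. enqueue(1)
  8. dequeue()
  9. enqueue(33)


enqueue(30) -> [30]
dequeue()->30, []
enqueue(9) -> [9]
enqueue(12) -> [9, 12]
enqueue(42) -> [9, 12, 42]
enqueue(24) -> [9, 12, 42, 24]
enqueue(1) -> [9, 12, 42, 24, 1]
dequeue()->9, [12, 42, 24, 1]
enqueue(33) -> [12, 42, 24, 1, 33]

Final queue: [12, 42, 24, 1, 33]


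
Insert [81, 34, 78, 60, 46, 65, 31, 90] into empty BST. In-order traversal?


Insert 81: root
Insert 34: L from 81
Insert 78: L from 81 -> R from 34
Insert 60: L from 81 -> R from 34 -> L from 78
Insert 46: L from 81 -> R from 34 -> L from 78 -> L from 60
Insert 65: L from 81 -> R from 34 -> L from 78 -> R from 60
Insert 31: L from 81 -> L from 34
Insert 90: R from 81

In-order: [31, 34, 46, 60, 65, 78, 81, 90]


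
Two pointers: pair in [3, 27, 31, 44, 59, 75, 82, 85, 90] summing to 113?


lo=0(3)+hi=8(90)=93
lo=1(27)+hi=8(90)=117
lo=1(27)+hi=7(85)=112
lo=2(31)+hi=7(85)=116
lo=2(31)+hi=6(82)=113

Yes: 31+82=113


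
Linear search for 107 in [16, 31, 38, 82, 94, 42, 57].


i=0: 16!=107
i=1: 31!=107
i=2: 38!=107
i=3: 82!=107
i=4: 94!=107
i=5: 42!=107
i=6: 57!=107

Not found, 7 comps


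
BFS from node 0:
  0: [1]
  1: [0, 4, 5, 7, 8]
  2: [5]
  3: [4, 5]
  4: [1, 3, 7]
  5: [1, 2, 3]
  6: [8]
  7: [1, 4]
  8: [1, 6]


Visit 0, enqueue [1]
Visit 1, enqueue [4, 5, 7, 8]
Visit 4, enqueue [3]
Visit 5, enqueue [2]
Visit 7, enqueue []
Visit 8, enqueue [6]
Visit 3, enqueue []
Visit 2, enqueue []
Visit 6, enqueue []

BFS order: [0, 1, 4, 5, 7, 8, 3, 2, 6]


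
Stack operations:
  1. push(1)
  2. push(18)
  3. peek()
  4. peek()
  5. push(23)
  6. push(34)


push(1) -> [1]
push(18) -> [1, 18]
peek()->18
peek()->18
push(23) -> [1, 18, 23]
push(34) -> [1, 18, 23, 34]

Final stack: [1, 18, 23, 34]


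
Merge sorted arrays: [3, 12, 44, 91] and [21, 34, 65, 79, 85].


Take 3 from A
Take 12 from A
Take 21 from B
Take 34 from B
Take 44 from A
Take 65 from B
Take 79 from B
Take 85 from B

Merged: [3, 12, 21, 34, 44, 65, 79, 85, 91]


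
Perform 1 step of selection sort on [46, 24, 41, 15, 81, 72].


Initial: [46, 24, 41, 15, 81, 72]
Step 1: min=15 at 3
  Swap: [15, 24, 41, 46, 81, 72]

After 1 step: [15, 24, 41, 46, 81, 72]


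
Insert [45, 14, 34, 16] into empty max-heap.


Insert 45: [45]
Insert 14: [45, 14]
Insert 34: [45, 14, 34]
Insert 16: [45, 16, 34, 14]

Final heap: [45, 16, 34, 14]


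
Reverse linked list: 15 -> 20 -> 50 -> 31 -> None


Step 1: curr=15, set curr.next=prev(None) | reversed so far: 15
Step 2: curr=20, set curr.next=prev(15) | reversed so far: 20 -> 15
Step 3: curr=50, set curr.next=prev(20) | reversed so far: 50 -> 20 -> 15
Step 4: curr=31, set curr.next=prev(50) | reversed so far: 31 -> 50 -> 20 -> 15

31 -> 50 -> 20 -> 15 -> None


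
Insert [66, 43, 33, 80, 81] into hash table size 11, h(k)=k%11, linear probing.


Insert 66: h=0 -> slot 0
Insert 43: h=10 -> slot 10
Insert 33: h=0, 1 probes -> slot 1
Insert 80: h=3 -> slot 3
Insert 81: h=4 -> slot 4

Table: [66, 33, None, 80, 81, None, None, None, None, None, 43]


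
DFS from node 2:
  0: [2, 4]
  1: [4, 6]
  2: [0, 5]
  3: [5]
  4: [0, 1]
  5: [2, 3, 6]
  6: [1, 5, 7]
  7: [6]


Visit 2, push [5, 0]
Visit 0, push [4]
Visit 4, push [1]
Visit 1, push [6]
Visit 6, push [7, 5]
Visit 5, push [3]
Visit 3, push []
Visit 7, push []

DFS order: [2, 0, 4, 1, 6, 5, 3, 7]


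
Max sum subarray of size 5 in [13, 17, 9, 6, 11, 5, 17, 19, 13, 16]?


[0:5]: 56
[1:6]: 48
[2:7]: 48
[3:8]: 58
[4:9]: 65
[5:10]: 70

Max: 70 at [5:10]


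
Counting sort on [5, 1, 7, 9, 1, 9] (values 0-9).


Input: [5, 1, 7, 9, 1, 9]
Counts: [0, 2, 0, 0, 0, 1, 0, 1, 0, 2]

Sorted: [1, 1, 5, 7, 9, 9]


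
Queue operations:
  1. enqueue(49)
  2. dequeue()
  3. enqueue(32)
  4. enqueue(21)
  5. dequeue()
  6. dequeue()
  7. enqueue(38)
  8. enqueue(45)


enqueue(49) -> [49]
dequeue()->49, []
enqueue(32) -> [32]
enqueue(21) -> [32, 21]
dequeue()->32, [21]
dequeue()->21, []
enqueue(38) -> [38]
enqueue(45) -> [38, 45]

Final queue: [38, 45]


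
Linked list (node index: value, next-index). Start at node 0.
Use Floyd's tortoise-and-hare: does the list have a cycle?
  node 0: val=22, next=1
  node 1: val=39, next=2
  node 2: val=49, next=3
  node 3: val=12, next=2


Floyd's tortoise (slow, +1) and hare (fast, +2):
  init: slow=0, fast=0
  step 1: slow=1, fast=2
  step 2: slow=2, fast=2
  slow == fast at node 2: cycle detected

Cycle: yes


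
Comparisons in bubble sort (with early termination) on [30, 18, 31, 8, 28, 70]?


Algorithm: bubble sort (with early termination)
Input: [30, 18, 31, 8, 28, 70]
Sorted: [8, 18, 28, 30, 31, 70]

14


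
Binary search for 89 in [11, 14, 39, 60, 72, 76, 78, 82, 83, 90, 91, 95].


Step 1: lo=0, hi=11, mid=5, val=76
Step 2: lo=6, hi=11, mid=8, val=83
Step 3: lo=9, hi=11, mid=10, val=91
Step 4: lo=9, hi=9, mid=9, val=90

Not found


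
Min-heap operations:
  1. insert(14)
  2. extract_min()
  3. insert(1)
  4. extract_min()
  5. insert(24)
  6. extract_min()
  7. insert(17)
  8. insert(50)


insert(14) -> [14]
extract_min()->14, []
insert(1) -> [1]
extract_min()->1, []
insert(24) -> [24]
extract_min()->24, []
insert(17) -> [17]
insert(50) -> [17, 50]

Final heap: [17, 50]


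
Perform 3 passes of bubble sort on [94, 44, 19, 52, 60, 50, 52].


Initial: [94, 44, 19, 52, 60, 50, 52]
Pass 1: [44, 19, 52, 60, 50, 52, 94] (6 swaps)
Pass 2: [19, 44, 52, 50, 52, 60, 94] (3 swaps)
Pass 3: [19, 44, 50, 52, 52, 60, 94] (1 swaps)

After 3 passes: [19, 44, 50, 52, 52, 60, 94]


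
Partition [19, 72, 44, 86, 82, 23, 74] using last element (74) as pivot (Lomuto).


Pivot: 74
  19 <= 74: advance i (no swap)
  72 <= 74: advance i (no swap)
  44 <= 74: advance i (no swap)
  23 <= 74: swap -> [19, 72, 44, 23, 82, 86, 74]
Place pivot at 4: [19, 72, 44, 23, 74, 86, 82]

Partitioned: [19, 72, 44, 23, 74, 86, 82]


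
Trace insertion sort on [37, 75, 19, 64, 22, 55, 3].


Initial: [37, 75, 19, 64, 22, 55, 3]
Insert 75: [37, 75, 19, 64, 22, 55, 3]
Insert 19: [19, 37, 75, 64, 22, 55, 3]
Insert 64: [19, 37, 64, 75, 22, 55, 3]
Insert 22: [19, 22, 37, 64, 75, 55, 3]
Insert 55: [19, 22, 37, 55, 64, 75, 3]
Insert 3: [3, 19, 22, 37, 55, 64, 75]

Sorted: [3, 19, 22, 37, 55, 64, 75]


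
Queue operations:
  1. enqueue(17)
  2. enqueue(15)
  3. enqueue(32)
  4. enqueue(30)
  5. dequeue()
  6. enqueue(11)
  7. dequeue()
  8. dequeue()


enqueue(17) -> [17]
enqueue(15) -> [17, 15]
enqueue(32) -> [17, 15, 32]
enqueue(30) -> [17, 15, 32, 30]
dequeue()->17, [15, 32, 30]
enqueue(11) -> [15, 32, 30, 11]
dequeue()->15, [32, 30, 11]
dequeue()->32, [30, 11]

Final queue: [30, 11]


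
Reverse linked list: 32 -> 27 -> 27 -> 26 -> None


Step 1: curr=32, set curr.next=prev(None) | reversed so far: 32
Step 2: curr=27, set curr.next=prev(32) | reversed so far: 27 -> 32
Step 3: curr=27, set curr.next=prev(27) | reversed so far: 27 -> 27 -> 32
Step 4: curr=26, set curr.next=prev(27) | reversed so far: 26 -> 27 -> 27 -> 32

26 -> 27 -> 27 -> 32 -> None


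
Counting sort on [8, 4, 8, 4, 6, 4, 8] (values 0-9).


Input: [8, 4, 8, 4, 6, 4, 8]
Counts: [0, 0, 0, 0, 3, 0, 1, 0, 3, 0]

Sorted: [4, 4, 4, 6, 8, 8, 8]


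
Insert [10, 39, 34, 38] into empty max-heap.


Insert 10: [10]
Insert 39: [39, 10]
Insert 34: [39, 10, 34]
Insert 38: [39, 38, 34, 10]

Final heap: [39, 38, 34, 10]


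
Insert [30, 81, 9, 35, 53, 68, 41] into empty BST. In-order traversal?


Insert 30: root
Insert 81: R from 30
Insert 9: L from 30
Insert 35: R from 30 -> L from 81
Insert 53: R from 30 -> L from 81 -> R from 35
Insert 68: R from 30 -> L from 81 -> R from 35 -> R from 53
Insert 41: R from 30 -> L from 81 -> R from 35 -> L from 53

In-order: [9, 30, 35, 41, 53, 68, 81]


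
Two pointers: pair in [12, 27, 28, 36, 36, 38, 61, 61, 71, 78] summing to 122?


lo=0(12)+hi=9(78)=90
lo=1(27)+hi=9(78)=105
lo=2(28)+hi=9(78)=106
lo=3(36)+hi=9(78)=114
lo=4(36)+hi=9(78)=114
lo=5(38)+hi=9(78)=116
lo=6(61)+hi=9(78)=139
lo=6(61)+hi=8(71)=132
lo=6(61)+hi=7(61)=122

Yes: 61+61=122


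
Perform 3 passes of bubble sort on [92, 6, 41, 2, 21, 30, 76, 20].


Initial: [92, 6, 41, 2, 21, 30, 76, 20]
Pass 1: [6, 41, 2, 21, 30, 76, 20, 92] (7 swaps)
Pass 2: [6, 2, 21, 30, 41, 20, 76, 92] (4 swaps)
Pass 3: [2, 6, 21, 30, 20, 41, 76, 92] (2 swaps)

After 3 passes: [2, 6, 21, 30, 20, 41, 76, 92]


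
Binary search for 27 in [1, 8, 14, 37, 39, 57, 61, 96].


Step 1: lo=0, hi=7, mid=3, val=37
Step 2: lo=0, hi=2, mid=1, val=8
Step 3: lo=2, hi=2, mid=2, val=14

Not found


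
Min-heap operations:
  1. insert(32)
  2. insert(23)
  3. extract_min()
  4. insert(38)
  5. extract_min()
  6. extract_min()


insert(32) -> [32]
insert(23) -> [23, 32]
extract_min()->23, [32]
insert(38) -> [32, 38]
extract_min()->32, [38]
extract_min()->38, []

Final heap: []


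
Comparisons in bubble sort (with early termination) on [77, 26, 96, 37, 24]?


Algorithm: bubble sort (with early termination)
Input: [77, 26, 96, 37, 24]
Sorted: [24, 26, 37, 77, 96]

10


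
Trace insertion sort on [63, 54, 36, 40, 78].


Initial: [63, 54, 36, 40, 78]
Insert 54: [54, 63, 36, 40, 78]
Insert 36: [36, 54, 63, 40, 78]
Insert 40: [36, 40, 54, 63, 78]
Insert 78: [36, 40, 54, 63, 78]

Sorted: [36, 40, 54, 63, 78]


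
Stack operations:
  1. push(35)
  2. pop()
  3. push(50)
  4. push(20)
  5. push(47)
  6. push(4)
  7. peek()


push(35) -> [35]
pop()->35, []
push(50) -> [50]
push(20) -> [50, 20]
push(47) -> [50, 20, 47]
push(4) -> [50, 20, 47, 4]
peek()->4

Final stack: [50, 20, 47, 4]


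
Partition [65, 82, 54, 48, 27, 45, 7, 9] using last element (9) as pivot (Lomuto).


Pivot: 9
  7 <= 9: swap -> [7, 82, 54, 48, 27, 45, 65, 9]
Place pivot at 1: [7, 9, 54, 48, 27, 45, 65, 82]

Partitioned: [7, 9, 54, 48, 27, 45, 65, 82]


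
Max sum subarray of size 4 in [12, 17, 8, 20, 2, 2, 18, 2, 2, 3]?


[0:4]: 57
[1:5]: 47
[2:6]: 32
[3:7]: 42
[4:8]: 24
[5:9]: 24
[6:10]: 25

Max: 57 at [0:4]


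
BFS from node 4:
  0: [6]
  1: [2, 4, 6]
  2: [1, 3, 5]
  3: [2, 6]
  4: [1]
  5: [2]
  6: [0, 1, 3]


Visit 4, enqueue [1]
Visit 1, enqueue [2, 6]
Visit 2, enqueue [3, 5]
Visit 6, enqueue [0]
Visit 3, enqueue []
Visit 5, enqueue []
Visit 0, enqueue []

BFS order: [4, 1, 2, 6, 3, 5, 0]


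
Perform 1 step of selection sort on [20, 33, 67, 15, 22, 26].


Initial: [20, 33, 67, 15, 22, 26]
Step 1: min=15 at 3
  Swap: [15, 33, 67, 20, 22, 26]

After 1 step: [15, 33, 67, 20, 22, 26]


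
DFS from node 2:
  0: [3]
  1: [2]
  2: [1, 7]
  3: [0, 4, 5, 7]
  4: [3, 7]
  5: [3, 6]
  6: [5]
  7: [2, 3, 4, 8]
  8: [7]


Visit 2, push [7, 1]
Visit 1, push []
Visit 7, push [8, 4, 3]
Visit 3, push [5, 4, 0]
Visit 0, push []
Visit 4, push []
Visit 5, push [6]
Visit 6, push []
Visit 8, push []

DFS order: [2, 1, 7, 3, 0, 4, 5, 6, 8]


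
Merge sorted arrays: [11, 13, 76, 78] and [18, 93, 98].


Take 11 from A
Take 13 from A
Take 18 from B
Take 76 from A
Take 78 from A

Merged: [11, 13, 18, 76, 78, 93, 98]


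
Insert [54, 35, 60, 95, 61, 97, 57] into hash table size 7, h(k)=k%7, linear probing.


Insert 54: h=5 -> slot 5
Insert 35: h=0 -> slot 0
Insert 60: h=4 -> slot 4
Insert 95: h=4, 2 probes -> slot 6
Insert 61: h=5, 3 probes -> slot 1
Insert 97: h=6, 3 probes -> slot 2
Insert 57: h=1, 2 probes -> slot 3

Table: [35, 61, 97, 57, 60, 54, 95]


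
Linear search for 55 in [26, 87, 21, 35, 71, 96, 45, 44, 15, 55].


i=0: 26!=55
i=1: 87!=55
i=2: 21!=55
i=3: 35!=55
i=4: 71!=55
i=5: 96!=55
i=6: 45!=55
i=7: 44!=55
i=8: 15!=55
i=9: 55==55 found!

Found at 9, 10 comps


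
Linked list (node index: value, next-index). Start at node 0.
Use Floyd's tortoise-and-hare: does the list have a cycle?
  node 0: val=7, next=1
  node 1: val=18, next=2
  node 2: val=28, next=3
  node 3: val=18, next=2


Floyd's tortoise (slow, +1) and hare (fast, +2):
  init: slow=0, fast=0
  step 1: slow=1, fast=2
  step 2: slow=2, fast=2
  slow == fast at node 2: cycle detected

Cycle: yes


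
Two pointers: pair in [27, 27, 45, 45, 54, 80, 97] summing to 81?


lo=0(27)+hi=6(97)=124
lo=0(27)+hi=5(80)=107
lo=0(27)+hi=4(54)=81

Yes: 27+54=81


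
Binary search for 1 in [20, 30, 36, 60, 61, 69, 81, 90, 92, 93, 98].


Step 1: lo=0, hi=10, mid=5, val=69
Step 2: lo=0, hi=4, mid=2, val=36
Step 3: lo=0, hi=1, mid=0, val=20

Not found


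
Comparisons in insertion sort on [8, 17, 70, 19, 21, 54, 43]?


Algorithm: insertion sort
Input: [8, 17, 70, 19, 21, 54, 43]
Sorted: [8, 17, 19, 21, 43, 54, 70]

11


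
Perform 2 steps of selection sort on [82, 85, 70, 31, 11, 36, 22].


Initial: [82, 85, 70, 31, 11, 36, 22]
Step 1: min=11 at 4
  Swap: [11, 85, 70, 31, 82, 36, 22]
Step 2: min=22 at 6
  Swap: [11, 22, 70, 31, 82, 36, 85]

After 2 steps: [11, 22, 70, 31, 82, 36, 85]


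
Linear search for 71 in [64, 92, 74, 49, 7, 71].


i=0: 64!=71
i=1: 92!=71
i=2: 74!=71
i=3: 49!=71
i=4: 7!=71
i=5: 71==71 found!

Found at 5, 6 comps


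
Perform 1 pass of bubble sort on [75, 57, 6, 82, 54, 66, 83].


Initial: [75, 57, 6, 82, 54, 66, 83]
Pass 1: [57, 6, 75, 54, 66, 82, 83] (4 swaps)

After 1 pass: [57, 6, 75, 54, 66, 82, 83]


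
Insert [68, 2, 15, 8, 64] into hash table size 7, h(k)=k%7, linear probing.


Insert 68: h=5 -> slot 5
Insert 2: h=2 -> slot 2
Insert 15: h=1 -> slot 1
Insert 8: h=1, 2 probes -> slot 3
Insert 64: h=1, 3 probes -> slot 4

Table: [None, 15, 2, 8, 64, 68, None]


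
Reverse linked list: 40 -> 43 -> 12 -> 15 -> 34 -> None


Step 1: curr=40, set curr.next=prev(None) | reversed so far: 40
Step 2: curr=43, set curr.next=prev(40) | reversed so far: 43 -> 40
Step 3: curr=12, set curr.next=prev(43) | reversed so far: 12 -> 43 -> 40
Step 4: curr=15, set curr.next=prev(12) | reversed so far: 15 -> 12 -> 43 -> 40
Step 5: curr=34, set curr.next=prev(15) | reversed so far: 34 -> 15 -> 12 -> 43 -> 40

34 -> 15 -> 12 -> 43 -> 40 -> None


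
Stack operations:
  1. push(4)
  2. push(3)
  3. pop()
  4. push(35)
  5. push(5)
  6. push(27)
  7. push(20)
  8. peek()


push(4) -> [4]
push(3) -> [4, 3]
pop()->3, [4]
push(35) -> [4, 35]
push(5) -> [4, 35, 5]
push(27) -> [4, 35, 5, 27]
push(20) -> [4, 35, 5, 27, 20]
peek()->20

Final stack: [4, 35, 5, 27, 20]


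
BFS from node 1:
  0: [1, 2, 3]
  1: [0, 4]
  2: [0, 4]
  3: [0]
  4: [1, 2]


Visit 1, enqueue [0, 4]
Visit 0, enqueue [2, 3]
Visit 4, enqueue []
Visit 2, enqueue []
Visit 3, enqueue []

BFS order: [1, 0, 4, 2, 3]


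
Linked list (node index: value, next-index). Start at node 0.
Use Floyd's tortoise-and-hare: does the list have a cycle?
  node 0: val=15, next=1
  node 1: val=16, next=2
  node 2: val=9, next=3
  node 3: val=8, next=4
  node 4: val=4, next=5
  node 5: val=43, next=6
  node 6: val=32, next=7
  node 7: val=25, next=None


Floyd's tortoise (slow, +1) and hare (fast, +2):
  init: slow=0, fast=0
  step 1: slow=1, fast=2
  step 2: slow=2, fast=4
  step 3: slow=3, fast=6
  step 4: fast 6->7->None, no cycle

Cycle: no


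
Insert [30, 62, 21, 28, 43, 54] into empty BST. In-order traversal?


Insert 30: root
Insert 62: R from 30
Insert 21: L from 30
Insert 28: L from 30 -> R from 21
Insert 43: R from 30 -> L from 62
Insert 54: R from 30 -> L from 62 -> R from 43

In-order: [21, 28, 30, 43, 54, 62]


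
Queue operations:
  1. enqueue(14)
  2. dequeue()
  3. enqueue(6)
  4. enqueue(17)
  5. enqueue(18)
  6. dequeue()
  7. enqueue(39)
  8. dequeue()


enqueue(14) -> [14]
dequeue()->14, []
enqueue(6) -> [6]
enqueue(17) -> [6, 17]
enqueue(18) -> [6, 17, 18]
dequeue()->6, [17, 18]
enqueue(39) -> [17, 18, 39]
dequeue()->17, [18, 39]

Final queue: [18, 39]


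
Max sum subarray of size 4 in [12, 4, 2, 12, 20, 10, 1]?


[0:4]: 30
[1:5]: 38
[2:6]: 44
[3:7]: 43

Max: 44 at [2:6]


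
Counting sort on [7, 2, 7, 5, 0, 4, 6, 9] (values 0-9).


Input: [7, 2, 7, 5, 0, 4, 6, 9]
Counts: [1, 0, 1, 0, 1, 1, 1, 2, 0, 1]

Sorted: [0, 2, 4, 5, 6, 7, 7, 9]


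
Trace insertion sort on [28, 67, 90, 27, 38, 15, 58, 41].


Initial: [28, 67, 90, 27, 38, 15, 58, 41]
Insert 67: [28, 67, 90, 27, 38, 15, 58, 41]
Insert 90: [28, 67, 90, 27, 38, 15, 58, 41]
Insert 27: [27, 28, 67, 90, 38, 15, 58, 41]
Insert 38: [27, 28, 38, 67, 90, 15, 58, 41]
Insert 15: [15, 27, 28, 38, 67, 90, 58, 41]
Insert 58: [15, 27, 28, 38, 58, 67, 90, 41]
Insert 41: [15, 27, 28, 38, 41, 58, 67, 90]

Sorted: [15, 27, 28, 38, 41, 58, 67, 90]


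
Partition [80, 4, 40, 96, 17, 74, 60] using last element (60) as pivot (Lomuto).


Pivot: 60
  4 <= 60: swap -> [4, 80, 40, 96, 17, 74, 60]
  40 <= 60: swap -> [4, 40, 80, 96, 17, 74, 60]
  17 <= 60: swap -> [4, 40, 17, 96, 80, 74, 60]
Place pivot at 3: [4, 40, 17, 60, 80, 74, 96]

Partitioned: [4, 40, 17, 60, 80, 74, 96]


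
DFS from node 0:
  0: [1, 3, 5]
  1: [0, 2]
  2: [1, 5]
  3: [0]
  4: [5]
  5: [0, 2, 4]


Visit 0, push [5, 3, 1]
Visit 1, push [2]
Visit 2, push [5]
Visit 5, push [4]
Visit 4, push []
Visit 3, push []

DFS order: [0, 1, 2, 5, 4, 3]


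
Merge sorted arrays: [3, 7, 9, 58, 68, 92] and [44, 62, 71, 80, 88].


Take 3 from A
Take 7 from A
Take 9 from A
Take 44 from B
Take 58 from A
Take 62 from B
Take 68 from A
Take 71 from B
Take 80 from B
Take 88 from B

Merged: [3, 7, 9, 44, 58, 62, 68, 71, 80, 88, 92]


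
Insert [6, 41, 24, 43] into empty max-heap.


Insert 6: [6]
Insert 41: [41, 6]
Insert 24: [41, 6, 24]
Insert 43: [43, 41, 24, 6]

Final heap: [43, 41, 24, 6]


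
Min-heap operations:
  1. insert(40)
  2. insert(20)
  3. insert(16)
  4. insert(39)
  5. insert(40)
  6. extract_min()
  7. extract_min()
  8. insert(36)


insert(40) -> [40]
insert(20) -> [20, 40]
insert(16) -> [16, 40, 20]
insert(39) -> [16, 39, 20, 40]
insert(40) -> [16, 39, 20, 40, 40]
extract_min()->16, [20, 39, 40, 40]
extract_min()->20, [39, 40, 40]
insert(36) -> [36, 39, 40, 40]

Final heap: [36, 39, 40, 40]


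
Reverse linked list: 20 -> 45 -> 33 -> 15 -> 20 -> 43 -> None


Step 1: curr=20, set curr.next=prev(None) | reversed so far: 20
Step 2: curr=45, set curr.next=prev(20) | reversed so far: 45 -> 20
Step 3: curr=33, set curr.next=prev(45) | reversed so far: 33 -> 45 -> 20
Step 4: curr=15, set curr.next=prev(33) | reversed so far: 15 -> 33 -> 45 -> 20
Step 5: curr=20, set curr.next=prev(15) | reversed so far: 20 -> 15 -> 33 -> 45 -> 20
Step 6: curr=43, set curr.next=prev(20) | reversed so far: 43 -> 20 -> 15 -> 33 -> 45 -> 20

43 -> 20 -> 15 -> 33 -> 45 -> 20 -> None


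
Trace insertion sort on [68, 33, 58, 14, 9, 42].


Initial: [68, 33, 58, 14, 9, 42]
Insert 33: [33, 68, 58, 14, 9, 42]
Insert 58: [33, 58, 68, 14, 9, 42]
Insert 14: [14, 33, 58, 68, 9, 42]
Insert 9: [9, 14, 33, 58, 68, 42]
Insert 42: [9, 14, 33, 42, 58, 68]

Sorted: [9, 14, 33, 42, 58, 68]


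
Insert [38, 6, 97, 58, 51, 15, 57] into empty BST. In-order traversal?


Insert 38: root
Insert 6: L from 38
Insert 97: R from 38
Insert 58: R from 38 -> L from 97
Insert 51: R from 38 -> L from 97 -> L from 58
Insert 15: L from 38 -> R from 6
Insert 57: R from 38 -> L from 97 -> L from 58 -> R from 51

In-order: [6, 15, 38, 51, 57, 58, 97]


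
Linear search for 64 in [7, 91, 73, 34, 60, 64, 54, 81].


i=0: 7!=64
i=1: 91!=64
i=2: 73!=64
i=3: 34!=64
i=4: 60!=64
i=5: 64==64 found!

Found at 5, 6 comps


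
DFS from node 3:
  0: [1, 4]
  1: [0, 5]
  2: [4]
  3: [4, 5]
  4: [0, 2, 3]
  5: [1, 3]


Visit 3, push [5, 4]
Visit 4, push [2, 0]
Visit 0, push [1]
Visit 1, push [5]
Visit 5, push []
Visit 2, push []

DFS order: [3, 4, 0, 1, 5, 2]


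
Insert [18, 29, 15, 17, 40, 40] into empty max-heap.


Insert 18: [18]
Insert 29: [29, 18]
Insert 15: [29, 18, 15]
Insert 17: [29, 18, 15, 17]
Insert 40: [40, 29, 15, 17, 18]
Insert 40: [40, 29, 40, 17, 18, 15]

Final heap: [40, 29, 40, 17, 18, 15]


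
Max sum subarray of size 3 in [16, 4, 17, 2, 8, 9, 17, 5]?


[0:3]: 37
[1:4]: 23
[2:5]: 27
[3:6]: 19
[4:7]: 34
[5:8]: 31

Max: 37 at [0:3]


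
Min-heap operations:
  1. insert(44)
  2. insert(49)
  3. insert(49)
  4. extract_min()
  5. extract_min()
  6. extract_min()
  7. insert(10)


insert(44) -> [44]
insert(49) -> [44, 49]
insert(49) -> [44, 49, 49]
extract_min()->44, [49, 49]
extract_min()->49, [49]
extract_min()->49, []
insert(10) -> [10]

Final heap: [10]


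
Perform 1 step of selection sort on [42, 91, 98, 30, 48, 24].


Initial: [42, 91, 98, 30, 48, 24]
Step 1: min=24 at 5
  Swap: [24, 91, 98, 30, 48, 42]

After 1 step: [24, 91, 98, 30, 48, 42]


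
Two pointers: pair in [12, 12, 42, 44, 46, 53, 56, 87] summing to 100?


lo=0(12)+hi=7(87)=99
lo=1(12)+hi=7(87)=99
lo=2(42)+hi=7(87)=129
lo=2(42)+hi=6(56)=98
lo=3(44)+hi=6(56)=100

Yes: 44+56=100


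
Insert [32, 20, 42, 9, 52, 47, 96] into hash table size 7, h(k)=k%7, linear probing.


Insert 32: h=4 -> slot 4
Insert 20: h=6 -> slot 6
Insert 42: h=0 -> slot 0
Insert 9: h=2 -> slot 2
Insert 52: h=3 -> slot 3
Insert 47: h=5 -> slot 5
Insert 96: h=5, 3 probes -> slot 1

Table: [42, 96, 9, 52, 32, 47, 20]


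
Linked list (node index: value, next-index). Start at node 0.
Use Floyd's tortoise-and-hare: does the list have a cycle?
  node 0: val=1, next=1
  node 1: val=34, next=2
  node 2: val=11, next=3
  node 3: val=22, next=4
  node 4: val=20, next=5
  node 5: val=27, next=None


Floyd's tortoise (slow, +1) and hare (fast, +2):
  init: slow=0, fast=0
  step 1: slow=1, fast=2
  step 2: slow=2, fast=4
  step 3: fast 4->5->None, no cycle

Cycle: no


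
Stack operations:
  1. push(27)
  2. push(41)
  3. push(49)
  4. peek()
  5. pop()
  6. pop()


push(27) -> [27]
push(41) -> [27, 41]
push(49) -> [27, 41, 49]
peek()->49
pop()->49, [27, 41]
pop()->41, [27]

Final stack: [27]


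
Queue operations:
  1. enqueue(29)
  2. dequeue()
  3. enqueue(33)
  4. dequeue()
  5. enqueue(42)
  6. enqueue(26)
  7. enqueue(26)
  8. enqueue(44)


enqueue(29) -> [29]
dequeue()->29, []
enqueue(33) -> [33]
dequeue()->33, []
enqueue(42) -> [42]
enqueue(26) -> [42, 26]
enqueue(26) -> [42, 26, 26]
enqueue(44) -> [42, 26, 26, 44]

Final queue: [42, 26, 26, 44]


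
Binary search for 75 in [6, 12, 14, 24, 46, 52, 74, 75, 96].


Step 1: lo=0, hi=8, mid=4, val=46
Step 2: lo=5, hi=8, mid=6, val=74
Step 3: lo=7, hi=8, mid=7, val=75

Found at index 7


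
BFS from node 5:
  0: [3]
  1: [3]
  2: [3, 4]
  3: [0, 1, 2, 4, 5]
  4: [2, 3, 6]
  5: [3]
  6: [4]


Visit 5, enqueue [3]
Visit 3, enqueue [0, 1, 2, 4]
Visit 0, enqueue []
Visit 1, enqueue []
Visit 2, enqueue []
Visit 4, enqueue [6]
Visit 6, enqueue []

BFS order: [5, 3, 0, 1, 2, 4, 6]
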